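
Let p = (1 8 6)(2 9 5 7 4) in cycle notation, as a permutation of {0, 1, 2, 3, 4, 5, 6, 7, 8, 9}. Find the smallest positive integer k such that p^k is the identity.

15

The disjoint cycles have lengths 5, 3, 1, 1.
The order is lcm(5, 3) = 15.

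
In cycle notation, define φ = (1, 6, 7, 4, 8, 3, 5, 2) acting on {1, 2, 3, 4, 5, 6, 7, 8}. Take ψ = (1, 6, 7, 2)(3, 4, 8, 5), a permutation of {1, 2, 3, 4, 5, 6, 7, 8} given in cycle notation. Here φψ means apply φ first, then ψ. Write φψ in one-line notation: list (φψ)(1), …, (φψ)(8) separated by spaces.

7 6 3 5 1 2 8 4

For each element, apply φ then ψ: 1 → 6 → 7; 2 → 1 → 6; 3 → 5 → 3; 4 → 8 → 5; 5 → 2 → 1; 6 → 7 → 2; 7 → 4 → 8; 8 → 3 → 4.
So φψ in one-line form is 7 6 3 5 1 2 8 4.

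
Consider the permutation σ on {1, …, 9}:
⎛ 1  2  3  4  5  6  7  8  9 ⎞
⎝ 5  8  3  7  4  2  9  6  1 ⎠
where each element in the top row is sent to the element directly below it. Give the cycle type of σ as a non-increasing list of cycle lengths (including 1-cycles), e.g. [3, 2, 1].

[5, 3, 1]

The disjoint cycles are (1 5 4 7 9)(2 8 6)(3), with lengths 5, 3, 1 in non-increasing order.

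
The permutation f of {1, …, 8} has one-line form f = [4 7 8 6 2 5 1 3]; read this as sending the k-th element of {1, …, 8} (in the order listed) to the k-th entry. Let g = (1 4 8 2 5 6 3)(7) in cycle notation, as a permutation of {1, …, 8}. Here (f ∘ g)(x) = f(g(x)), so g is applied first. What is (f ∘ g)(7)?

1

g(7) = 7, then f(7) = 1; composing gives (f ∘ g)(7) = 1.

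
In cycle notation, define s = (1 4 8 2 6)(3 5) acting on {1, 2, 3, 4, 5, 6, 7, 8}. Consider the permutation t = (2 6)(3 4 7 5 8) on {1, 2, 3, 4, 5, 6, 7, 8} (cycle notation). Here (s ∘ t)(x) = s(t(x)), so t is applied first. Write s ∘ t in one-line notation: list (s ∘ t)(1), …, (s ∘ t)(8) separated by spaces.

For each element, apply t then s: 1 → 1 → 4; 2 → 6 → 1; 3 → 4 → 8; 4 → 7 → 7; 5 → 8 → 2; 6 → 2 → 6; 7 → 5 → 3; 8 → 3 → 5.
Collecting the images, s ∘ t = [4 1 8 7 2 6 3 5].

4 1 8 7 2 6 3 5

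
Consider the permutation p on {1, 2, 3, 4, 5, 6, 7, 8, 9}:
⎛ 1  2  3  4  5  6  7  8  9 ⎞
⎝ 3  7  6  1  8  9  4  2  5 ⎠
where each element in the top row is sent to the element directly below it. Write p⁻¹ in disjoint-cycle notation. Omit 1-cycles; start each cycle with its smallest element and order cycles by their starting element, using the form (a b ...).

(1 4 7 2 8 5 9 6 3)

First write p in disjoint cycles: (1 3 6 9 5 8 2 7 4).
The inverse reverses every cycle; in canonical form, p⁻¹ = (1 4 7 2 8 5 9 6 3).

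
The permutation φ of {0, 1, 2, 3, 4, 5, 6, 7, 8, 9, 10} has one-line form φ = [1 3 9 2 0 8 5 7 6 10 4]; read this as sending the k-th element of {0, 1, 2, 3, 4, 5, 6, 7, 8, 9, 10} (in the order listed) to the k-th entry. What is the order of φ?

21

The disjoint-cycle form of φ has cycle lengths 7, 3, 1.
Since disjoint cycles commute, ord(φ) = lcm(7, 3) = 21.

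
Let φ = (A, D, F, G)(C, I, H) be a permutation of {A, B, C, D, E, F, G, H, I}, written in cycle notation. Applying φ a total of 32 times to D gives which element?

D

D lies in the 4-cycle (A, D, F, G).
Since the cycle has length 4, φ^32 acts on it the same as φ^0 (32 mod 4 = 0).
So φ^32(D) = D.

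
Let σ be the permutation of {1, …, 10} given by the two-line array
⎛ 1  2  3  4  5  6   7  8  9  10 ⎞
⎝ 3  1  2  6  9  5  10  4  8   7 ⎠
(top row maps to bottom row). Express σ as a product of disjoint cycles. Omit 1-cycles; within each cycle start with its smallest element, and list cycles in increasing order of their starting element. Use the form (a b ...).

(1 3 2)(4 6 5 9 8)(7 10)

Iterating σ from 1 gives 1 → 3 → 2 → 1; that is the 3-cycle (1 3 2).
Continuing from each remaining unvisited element yields (1 3 2)(4 6 5 9 8)(7 10).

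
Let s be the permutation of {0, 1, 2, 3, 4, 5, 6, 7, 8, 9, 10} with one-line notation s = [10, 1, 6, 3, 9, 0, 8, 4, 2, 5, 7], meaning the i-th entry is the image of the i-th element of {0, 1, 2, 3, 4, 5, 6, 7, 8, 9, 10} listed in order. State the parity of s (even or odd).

odd

In disjoint-cycle form the cycle lengths are 6, 3, 1, 1.
A cycle is odd iff its length is even; s has 1 even-length cycle, so sgn(s) = (−1)^1 and s is odd.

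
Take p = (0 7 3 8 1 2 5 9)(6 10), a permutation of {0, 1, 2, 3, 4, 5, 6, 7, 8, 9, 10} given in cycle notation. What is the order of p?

The cycle type of p is (8, 2, 1).
The order of p is the least common multiple of its cycle lengths: lcm(8, 2) = 8.

8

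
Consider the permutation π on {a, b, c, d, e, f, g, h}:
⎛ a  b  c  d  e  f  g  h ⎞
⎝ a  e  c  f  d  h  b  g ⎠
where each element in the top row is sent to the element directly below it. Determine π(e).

The entry below e in the array is d, so π(e) = d.

d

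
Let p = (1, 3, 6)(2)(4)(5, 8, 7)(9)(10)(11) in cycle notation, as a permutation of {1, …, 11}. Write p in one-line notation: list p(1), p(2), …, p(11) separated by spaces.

3 2 6 4 8 1 5 7 9 10 11

Image by image: 1↦3, 2↦2, 3↦6, 4↦4, 5↦8, 6↦1, 7↦5, 8↦7, 9↦9, 10↦10, 11↦11.
Listing these in domain order gives 3 2 6 4 8 1 5 7 9 10 11.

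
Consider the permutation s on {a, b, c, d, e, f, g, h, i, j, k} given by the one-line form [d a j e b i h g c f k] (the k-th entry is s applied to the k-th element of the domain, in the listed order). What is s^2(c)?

f

Tracing c → j → … returns to c after 4 steps, so c lies in a 4-cycle (c j f i).
Advancing 2 steps from c: c → j → f.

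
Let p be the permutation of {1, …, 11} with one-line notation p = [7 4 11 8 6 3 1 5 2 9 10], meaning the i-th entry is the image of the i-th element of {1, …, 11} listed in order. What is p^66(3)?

Tracing 3 → 11 → … returns to 3 after 9 steps, so 3 lies in a 9-cycle (2 4 8 5 6 3 11 10 9).
Since the cycle has length 9, p^66 acts on it the same as p^3 (66 mod 9 = 3).
Stepping 3 places around the cycle: 3 → 11 → 10 → 9.

9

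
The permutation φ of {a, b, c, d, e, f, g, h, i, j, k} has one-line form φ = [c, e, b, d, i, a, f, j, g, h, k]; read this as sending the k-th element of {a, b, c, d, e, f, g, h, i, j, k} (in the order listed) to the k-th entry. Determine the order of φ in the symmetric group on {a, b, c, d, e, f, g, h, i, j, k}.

14

Decomposing into disjoint cycles gives cycle lengths 7, 2, 1, 1.
Since disjoint cycles commute, ord(φ) = lcm(7, 2) = 14.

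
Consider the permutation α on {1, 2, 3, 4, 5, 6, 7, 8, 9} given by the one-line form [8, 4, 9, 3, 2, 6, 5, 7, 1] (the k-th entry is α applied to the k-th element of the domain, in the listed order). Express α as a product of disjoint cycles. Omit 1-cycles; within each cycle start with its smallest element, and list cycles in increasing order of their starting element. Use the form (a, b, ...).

From 1: 1 → 8 → 7 → 5 → 2 → 4 → 3 → 9 → 1, closing the cycle (1, 8, 7, 5, 2, 4, 3, 9).
Continuing from each remaining unvisited element yields (1, 8, 7, 5, 2, 4, 3, 9).

(1, 8, 7, 5, 2, 4, 3, 9)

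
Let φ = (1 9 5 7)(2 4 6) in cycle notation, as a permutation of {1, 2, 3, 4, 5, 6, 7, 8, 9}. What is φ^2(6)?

4

6 lies in the 3-cycle (2 4 6).
Advancing 2 steps from 6: 6 → 2 → 4.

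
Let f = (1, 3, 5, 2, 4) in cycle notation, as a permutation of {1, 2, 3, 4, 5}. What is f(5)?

5 appears in (1, 3, 5, 2, 4); the next entry (wrapping around) is 2.

2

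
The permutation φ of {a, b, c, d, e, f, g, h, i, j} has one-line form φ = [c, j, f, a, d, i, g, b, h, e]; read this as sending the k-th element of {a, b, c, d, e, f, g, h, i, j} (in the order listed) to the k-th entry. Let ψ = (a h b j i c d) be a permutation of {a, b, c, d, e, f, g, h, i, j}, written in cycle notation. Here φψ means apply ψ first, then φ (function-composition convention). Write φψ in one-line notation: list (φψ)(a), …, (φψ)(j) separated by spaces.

(φψ)(x) = φ(ψ(x)). Computing each image: φ(ψ(a)) = φ(h) = b, φ(ψ(b)) = φ(j) = e, φ(ψ(c)) = φ(d) = a, φ(ψ(d)) = φ(a) = c, φ(ψ(e)) = φ(e) = d, φ(ψ(f)) = φ(f) = i, φ(ψ(g)) = φ(g) = g, φ(ψ(h)) = φ(b) = j, φ(ψ(i)) = φ(c) = f, φ(ψ(j)) = φ(i) = h.
Hence φψ = [b e a c d i g j f h].

b e a c d i g j f h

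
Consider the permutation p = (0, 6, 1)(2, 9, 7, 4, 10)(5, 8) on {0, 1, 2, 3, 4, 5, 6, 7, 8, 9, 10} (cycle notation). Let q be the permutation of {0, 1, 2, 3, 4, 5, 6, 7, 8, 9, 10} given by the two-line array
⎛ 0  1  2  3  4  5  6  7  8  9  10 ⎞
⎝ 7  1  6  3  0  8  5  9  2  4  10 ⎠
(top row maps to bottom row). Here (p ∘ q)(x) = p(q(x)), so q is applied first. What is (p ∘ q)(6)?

First apply q: q(6) = 5, then p(5) = 8. Thus (p ∘ q)(6) = 8.

8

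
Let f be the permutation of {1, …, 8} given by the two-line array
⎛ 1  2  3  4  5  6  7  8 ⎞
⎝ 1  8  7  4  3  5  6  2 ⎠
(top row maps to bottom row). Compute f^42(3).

6

Tracing 3 → 7 → … returns to 3 after 4 steps, so 3 lies in a 4-cycle (3 7 6 5).
Since the cycle has length 4, f^42 acts on it the same as f^2 (42 mod 4 = 2).
Stepping 2 places around the cycle: 3 → 7 → 6.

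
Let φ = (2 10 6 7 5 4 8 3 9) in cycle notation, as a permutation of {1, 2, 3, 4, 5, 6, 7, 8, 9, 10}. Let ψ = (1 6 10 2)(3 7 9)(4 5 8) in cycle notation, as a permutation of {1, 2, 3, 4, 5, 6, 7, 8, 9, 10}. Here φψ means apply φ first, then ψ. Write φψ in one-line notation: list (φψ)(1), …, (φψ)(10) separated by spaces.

6 2 3 4 5 9 8 7 1 10

(φψ)(x) = ψ(φ(x)). Computing each image: ψ(φ(1)) = ψ(1) = 6, ψ(φ(2)) = ψ(10) = 2, ψ(φ(3)) = ψ(9) = 3, ψ(φ(4)) = ψ(8) = 4, ψ(φ(5)) = ψ(4) = 5, ψ(φ(6)) = ψ(7) = 9, ψ(φ(7)) = ψ(5) = 8, ψ(φ(8)) = ψ(3) = 7, ψ(φ(9)) = ψ(2) = 1, ψ(φ(10)) = ψ(6) = 10.
Hence φψ = [6 2 3 4 5 9 8 7 1 10].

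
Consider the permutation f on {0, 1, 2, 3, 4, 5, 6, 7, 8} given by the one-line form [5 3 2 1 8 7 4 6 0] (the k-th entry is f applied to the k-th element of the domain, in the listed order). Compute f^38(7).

Tracing 7 → 6 → … returns to 7 after 6 steps, so 7 lies in a 6-cycle (0 5 7 6 4 8).
On a 6-cycle, f^6 is the identity, so f^38 = f^2 there (38 ≡ 2 mod 6).
Stepping 2 places around the cycle: 7 → 6 → 4.

4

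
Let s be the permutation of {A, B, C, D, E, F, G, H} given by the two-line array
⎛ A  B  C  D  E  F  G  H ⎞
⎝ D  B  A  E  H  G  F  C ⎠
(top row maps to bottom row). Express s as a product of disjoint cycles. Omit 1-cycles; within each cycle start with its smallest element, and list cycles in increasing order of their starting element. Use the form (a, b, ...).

(A, D, E, H, C)(F, G)

From A: A → D → E → H → C → A, closing the cycle (A, D, E, H, C).
Continuing from each remaining unvisited element yields (A, D, E, H, C)(F, G).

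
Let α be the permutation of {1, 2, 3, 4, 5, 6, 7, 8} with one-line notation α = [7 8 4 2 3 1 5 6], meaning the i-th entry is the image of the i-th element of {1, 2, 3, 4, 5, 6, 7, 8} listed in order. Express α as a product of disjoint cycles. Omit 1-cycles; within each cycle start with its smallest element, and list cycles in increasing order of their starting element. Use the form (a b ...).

From 1: 1 → 7 → 5 → 3 → 4 → 2 → 8 → 6 → 1, closing the cycle (1 7 5 3 4 2 8 6).
Continuing from each remaining unvisited element yields (1 7 5 3 4 2 8 6).

(1 7 5 3 4 2 8 6)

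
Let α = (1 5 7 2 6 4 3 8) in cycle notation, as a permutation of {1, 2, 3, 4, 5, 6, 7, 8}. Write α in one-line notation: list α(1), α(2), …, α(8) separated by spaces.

5 6 8 3 7 4 2 1

Reading each image from the cycles: 1→5, 2→6, 3→8, 4→3, 5→7, 6→4, 7→2, 8→1.
Listing these in domain order gives 5 6 8 3 7 4 2 1.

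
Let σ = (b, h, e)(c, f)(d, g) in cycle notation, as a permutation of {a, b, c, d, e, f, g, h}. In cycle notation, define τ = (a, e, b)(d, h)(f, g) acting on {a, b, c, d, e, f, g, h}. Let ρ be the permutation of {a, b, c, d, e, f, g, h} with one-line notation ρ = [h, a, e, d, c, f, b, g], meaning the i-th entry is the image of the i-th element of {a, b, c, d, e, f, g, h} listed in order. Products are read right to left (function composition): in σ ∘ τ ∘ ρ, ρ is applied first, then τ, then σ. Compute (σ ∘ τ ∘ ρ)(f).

d

(σ ∘ τ ∘ ρ)(f) = σ(τ(ρ(f))). ρ(f) = f, then τ(f) = g, then σ(g) = d, so the result is d.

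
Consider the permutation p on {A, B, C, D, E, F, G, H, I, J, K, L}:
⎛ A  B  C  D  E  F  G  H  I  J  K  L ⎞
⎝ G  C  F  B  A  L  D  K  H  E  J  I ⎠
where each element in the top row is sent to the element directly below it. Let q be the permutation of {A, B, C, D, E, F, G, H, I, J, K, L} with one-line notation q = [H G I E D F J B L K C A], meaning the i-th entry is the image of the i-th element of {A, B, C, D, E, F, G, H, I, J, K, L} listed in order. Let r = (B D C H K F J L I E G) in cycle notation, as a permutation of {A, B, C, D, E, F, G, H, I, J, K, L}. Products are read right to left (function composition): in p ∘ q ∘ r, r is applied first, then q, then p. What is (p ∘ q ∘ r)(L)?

I

Chase L: r(L) = I; q(I) = L; p(L) = I. Hence (p ∘ q ∘ r)(L) = I.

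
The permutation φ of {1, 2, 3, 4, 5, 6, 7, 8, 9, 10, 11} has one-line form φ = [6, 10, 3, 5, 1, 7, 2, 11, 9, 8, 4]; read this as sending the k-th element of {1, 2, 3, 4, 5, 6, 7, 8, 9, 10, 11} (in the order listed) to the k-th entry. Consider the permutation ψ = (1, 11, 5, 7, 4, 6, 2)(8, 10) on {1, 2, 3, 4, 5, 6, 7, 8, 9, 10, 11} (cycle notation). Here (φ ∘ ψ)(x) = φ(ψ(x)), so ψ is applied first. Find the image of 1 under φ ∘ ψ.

4

ψ(1) = 11, then φ(11) = 4; composing gives (φ ∘ ψ)(1) = 4.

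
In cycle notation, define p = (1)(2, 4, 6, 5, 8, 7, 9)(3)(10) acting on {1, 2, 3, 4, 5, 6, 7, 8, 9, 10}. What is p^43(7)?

7 lies in the 7-cycle (2, 4, 6, 5, 8, 7, 9).
Since the cycle has length 7, p^43 acts on it the same as p^1 (43 mod 7 = 1).
Advancing 1 step from 7: 7 → 9.

9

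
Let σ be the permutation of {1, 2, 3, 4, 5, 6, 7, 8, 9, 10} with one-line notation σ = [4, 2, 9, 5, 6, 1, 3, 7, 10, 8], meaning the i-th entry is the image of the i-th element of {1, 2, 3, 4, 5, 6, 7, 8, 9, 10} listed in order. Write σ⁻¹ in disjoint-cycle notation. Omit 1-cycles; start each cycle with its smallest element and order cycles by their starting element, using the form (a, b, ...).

The cycle decomposition of σ is (1, 4, 5, 6)(3, 9, 10, 8, 7).
The inverse reverses every cycle; in canonical form, σ⁻¹ = (1, 6, 5, 4)(3, 7, 8, 10, 9).

(1, 6, 5, 4)(3, 7, 8, 10, 9)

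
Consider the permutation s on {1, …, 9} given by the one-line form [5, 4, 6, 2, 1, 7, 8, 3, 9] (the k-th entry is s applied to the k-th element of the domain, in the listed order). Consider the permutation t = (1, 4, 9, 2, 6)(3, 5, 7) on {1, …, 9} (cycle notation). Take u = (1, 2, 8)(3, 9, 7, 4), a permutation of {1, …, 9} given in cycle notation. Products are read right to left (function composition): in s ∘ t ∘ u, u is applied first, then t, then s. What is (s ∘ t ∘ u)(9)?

(s ∘ t ∘ u)(9) = s(t(u(9))). u(9) = 7, then t(7) = 3, then s(3) = 6, so the result is 6.

6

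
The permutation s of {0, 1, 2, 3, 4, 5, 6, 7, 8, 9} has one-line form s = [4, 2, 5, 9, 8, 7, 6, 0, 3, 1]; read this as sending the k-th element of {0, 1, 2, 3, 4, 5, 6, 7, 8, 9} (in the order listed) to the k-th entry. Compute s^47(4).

3

Tracing 4 → 8 → … returns to 4 after 9 steps, so 4 lies in a 9-cycle (0, 4, 8, 3, 9, 1, 2, 5, 7).
Since the cycle has length 9, s^47 acts on it the same as s^2 (47 mod 9 = 2).
Stepping 2 places around the cycle: 4 → 8 → 3.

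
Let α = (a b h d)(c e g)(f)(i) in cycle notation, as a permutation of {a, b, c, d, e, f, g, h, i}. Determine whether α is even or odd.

odd

The cycle lengths are 4, 3, 1, 1.
A cycle is odd iff its length is even; α has 1 even-length cycle, so sgn(α) = (−1)^1 and α is odd.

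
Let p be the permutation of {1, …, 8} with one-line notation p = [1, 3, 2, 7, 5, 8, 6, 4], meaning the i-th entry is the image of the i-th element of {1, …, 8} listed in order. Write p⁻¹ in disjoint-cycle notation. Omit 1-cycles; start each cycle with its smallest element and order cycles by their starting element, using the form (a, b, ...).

(2, 3)(4, 8, 6, 7)

The cycle decomposition of p is (2, 3)(4, 7, 6, 8).
The inverse reverses every cycle; in canonical form, p⁻¹ = (2, 3)(4, 8, 6, 7).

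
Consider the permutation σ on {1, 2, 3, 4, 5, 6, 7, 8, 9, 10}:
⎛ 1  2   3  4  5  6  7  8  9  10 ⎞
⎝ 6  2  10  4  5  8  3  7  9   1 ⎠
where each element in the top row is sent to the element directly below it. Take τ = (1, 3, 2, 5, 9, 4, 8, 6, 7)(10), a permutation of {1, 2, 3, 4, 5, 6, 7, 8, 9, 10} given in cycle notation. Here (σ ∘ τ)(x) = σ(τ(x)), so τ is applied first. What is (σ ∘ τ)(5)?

(σ ∘ τ)(5) = σ(τ(5)). τ(5) = 9, then σ(9) = 9. So (σ ∘ τ)(5) = 9.

9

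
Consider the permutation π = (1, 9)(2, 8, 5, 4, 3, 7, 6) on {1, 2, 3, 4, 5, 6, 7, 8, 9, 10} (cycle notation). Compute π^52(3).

3 lies in the 7-cycle (2, 8, 5, 4, 3, 7, 6).
Powers repeat with period 7 on this cycle, and 52 mod 7 = 3, so π^52(3) = π^3(3).
Advancing 3 steps from 3: 3 → 7 → 6 → 2.

2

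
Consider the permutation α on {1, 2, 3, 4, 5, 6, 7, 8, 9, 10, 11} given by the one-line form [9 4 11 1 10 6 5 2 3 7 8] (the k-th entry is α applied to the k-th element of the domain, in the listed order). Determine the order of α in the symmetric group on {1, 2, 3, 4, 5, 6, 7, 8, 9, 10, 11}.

21

Writing α as disjoint cycles, the cycle lengths are 7, 3, 1.
The order is lcm(7, 3) = 21.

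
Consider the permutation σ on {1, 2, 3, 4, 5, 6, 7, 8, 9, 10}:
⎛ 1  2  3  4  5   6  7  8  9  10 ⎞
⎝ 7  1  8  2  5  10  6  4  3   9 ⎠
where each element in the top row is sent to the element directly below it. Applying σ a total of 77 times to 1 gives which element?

3

Tracing 1 → 7 → … returns to 1 after 9 steps, so 1 lies in a 9-cycle (1 7 6 10 9 3 8 4 2).
On a 9-cycle, σ^9 is the identity, so σ^77 = σ^5 there (77 ≡ 5 mod 9).
Stepping 5 places around the cycle: 1 → 7 → 6 → 10 → 9 → 3.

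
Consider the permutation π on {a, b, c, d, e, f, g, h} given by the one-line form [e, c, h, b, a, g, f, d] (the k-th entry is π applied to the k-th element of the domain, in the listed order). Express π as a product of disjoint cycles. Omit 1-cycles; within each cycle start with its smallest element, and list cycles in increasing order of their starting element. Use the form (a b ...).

Start at a and follow images: a → e → a, giving the cycle (a e).
Repeating from the next unused element and collecting all non-trivial cycles gives (a e)(b c h d)(f g).

(a e)(b c h d)(f g)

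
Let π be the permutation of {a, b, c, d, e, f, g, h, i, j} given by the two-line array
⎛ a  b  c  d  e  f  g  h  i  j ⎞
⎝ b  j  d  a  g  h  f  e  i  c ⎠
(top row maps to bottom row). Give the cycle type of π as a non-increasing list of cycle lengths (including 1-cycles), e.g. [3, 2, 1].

The disjoint cycles are (a, b, j, c, d)(e, g, f, h)(i), with lengths 5, 4, 1 in non-increasing order.

[5, 4, 1]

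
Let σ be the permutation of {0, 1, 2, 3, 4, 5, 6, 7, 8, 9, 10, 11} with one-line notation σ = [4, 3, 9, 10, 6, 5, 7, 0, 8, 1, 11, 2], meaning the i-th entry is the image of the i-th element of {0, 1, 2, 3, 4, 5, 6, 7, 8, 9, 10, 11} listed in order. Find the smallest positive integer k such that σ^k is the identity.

12

Writing σ as disjoint cycles, the cycle lengths are 6, 4, 1, 1.
The order of σ is the least common multiple of its cycle lengths: lcm(6, 4) = 12.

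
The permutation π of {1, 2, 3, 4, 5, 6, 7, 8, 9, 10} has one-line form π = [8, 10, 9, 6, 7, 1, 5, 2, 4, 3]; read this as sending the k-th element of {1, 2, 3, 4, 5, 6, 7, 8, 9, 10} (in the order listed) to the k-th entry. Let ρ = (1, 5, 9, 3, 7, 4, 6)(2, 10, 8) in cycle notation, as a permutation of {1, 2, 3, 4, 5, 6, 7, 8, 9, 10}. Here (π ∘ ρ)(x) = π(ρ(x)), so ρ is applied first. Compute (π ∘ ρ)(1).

7

(π ∘ ρ)(1) = π(ρ(1)). ρ(1) = 5, then π(5) = 7. So (π ∘ ρ)(1) = 7.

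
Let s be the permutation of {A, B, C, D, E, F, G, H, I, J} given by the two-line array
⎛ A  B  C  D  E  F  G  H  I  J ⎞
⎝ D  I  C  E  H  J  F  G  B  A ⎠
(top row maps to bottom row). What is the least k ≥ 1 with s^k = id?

14

The disjoint-cycle form of s has cycle lengths 7, 2, 1.
Since disjoint cycles commute, ord(s) = lcm(7, 2) = 14.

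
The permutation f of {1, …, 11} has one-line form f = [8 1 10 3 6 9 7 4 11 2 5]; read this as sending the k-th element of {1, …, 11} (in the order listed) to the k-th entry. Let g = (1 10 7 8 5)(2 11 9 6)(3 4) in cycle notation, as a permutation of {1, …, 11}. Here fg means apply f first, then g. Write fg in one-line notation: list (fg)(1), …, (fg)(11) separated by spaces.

(fg)(x) = g(f(x)). Computing each image: g(f(1)) = g(8) = 5, g(f(2)) = g(1) = 10, g(f(3)) = g(10) = 7, g(f(4)) = g(3) = 4, g(f(5)) = g(6) = 2, g(f(6)) = g(9) = 6, g(f(7)) = g(7) = 8, g(f(8)) = g(4) = 3, g(f(9)) = g(11) = 9, g(f(10)) = g(2) = 11, g(f(11)) = g(5) = 1.
Hence fg = [5 10 7 4 2 6 8 3 9 11 1].

5 10 7 4 2 6 8 3 9 11 1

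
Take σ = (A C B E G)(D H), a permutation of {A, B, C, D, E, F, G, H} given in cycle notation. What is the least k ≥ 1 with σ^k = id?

The cycle type of σ is (5, 2, 1).
Since disjoint cycles commute, ord(σ) = lcm(5, 2) = 10.

10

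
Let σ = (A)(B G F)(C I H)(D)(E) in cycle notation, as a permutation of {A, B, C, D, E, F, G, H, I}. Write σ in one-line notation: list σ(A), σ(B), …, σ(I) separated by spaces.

A G I D E B F C H

Reading each image from the cycles: A↦A, B↦G, C↦I, D↦D, E↦E, F↦B, G↦F, H↦C, I↦H.
Listing these in domain order gives A G I D E B F C H.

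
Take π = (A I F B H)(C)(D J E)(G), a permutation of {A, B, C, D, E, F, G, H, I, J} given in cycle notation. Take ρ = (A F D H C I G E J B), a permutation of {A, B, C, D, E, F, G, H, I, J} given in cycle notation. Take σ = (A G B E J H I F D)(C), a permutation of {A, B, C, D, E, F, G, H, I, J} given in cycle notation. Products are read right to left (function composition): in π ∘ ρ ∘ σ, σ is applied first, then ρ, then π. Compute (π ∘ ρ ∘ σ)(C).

Apply the permutations in order: σ(C) = C, then ρ(C) = I, then π(I) = F. So (π ∘ ρ ∘ σ)(C) = F.

F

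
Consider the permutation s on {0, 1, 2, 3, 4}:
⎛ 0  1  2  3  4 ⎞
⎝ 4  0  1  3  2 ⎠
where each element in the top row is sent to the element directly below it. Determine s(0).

The entry below 0 in the array is 4, so s(0) = 4.

4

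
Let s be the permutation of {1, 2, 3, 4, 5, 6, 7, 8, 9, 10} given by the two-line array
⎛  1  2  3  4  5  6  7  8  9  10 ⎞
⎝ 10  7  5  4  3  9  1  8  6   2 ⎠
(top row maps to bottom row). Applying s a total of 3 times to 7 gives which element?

2

Tracing 7 → 1 → … returns to 7 after 4 steps, so 7 lies in a 4-cycle (1 10 2 7).
Stepping 3 places around the cycle: 7 → 1 → 10 → 2.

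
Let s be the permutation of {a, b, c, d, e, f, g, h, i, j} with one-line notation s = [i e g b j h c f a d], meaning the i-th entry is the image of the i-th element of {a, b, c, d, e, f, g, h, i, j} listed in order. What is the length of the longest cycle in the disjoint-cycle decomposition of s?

Decomposing into disjoint cycles gives (a, i)(b, e, j, d)(c, g)(f, h); the longest has length 4.

4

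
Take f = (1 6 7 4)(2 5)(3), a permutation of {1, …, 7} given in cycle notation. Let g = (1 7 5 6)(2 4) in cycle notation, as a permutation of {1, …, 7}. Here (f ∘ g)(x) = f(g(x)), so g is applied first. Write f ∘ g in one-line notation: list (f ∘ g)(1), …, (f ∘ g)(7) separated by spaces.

4 1 3 5 7 6 2

(f ∘ g)(x) = f(g(x)). Computing each image: f(g(1)) = f(7) = 4, f(g(2)) = f(4) = 1, f(g(3)) = f(3) = 3, f(g(4)) = f(2) = 5, f(g(5)) = f(6) = 7, f(g(6)) = f(1) = 6, f(g(7)) = f(5) = 2.
Hence f ∘ g = [4 1 3 5 7 6 2].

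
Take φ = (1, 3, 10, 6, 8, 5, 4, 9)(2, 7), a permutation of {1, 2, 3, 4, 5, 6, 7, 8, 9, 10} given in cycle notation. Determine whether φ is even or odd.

even

The cycle lengths are 8, 2.
A cycle is odd iff its length is even; φ has 2 even-length cycles, so sgn(φ) = (−1)^2 and φ is even.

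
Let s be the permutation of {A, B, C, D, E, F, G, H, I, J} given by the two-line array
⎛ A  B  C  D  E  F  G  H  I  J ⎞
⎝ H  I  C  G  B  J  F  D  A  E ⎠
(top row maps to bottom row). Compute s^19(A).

Tracing A → H → … returns to A after 9 steps, so A lies in a 9-cycle (A H D G F J E B I).
On a 9-cycle, s^9 is the identity, so s^19 = s^1 there (19 ≡ 1 mod 9).
Stepping 1 place around the cycle: A → H.

H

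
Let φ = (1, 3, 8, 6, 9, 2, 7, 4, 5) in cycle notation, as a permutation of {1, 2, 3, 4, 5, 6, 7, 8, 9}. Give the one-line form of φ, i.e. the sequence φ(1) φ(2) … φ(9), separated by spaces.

3 7 8 5 1 9 4 6 2

Each element maps to the next entry in its cycle (wrapping to the front): 1↦3, 2↦7, 3↦8, 4↦5, 5↦1, 6↦9, 7↦4, 8↦6, 9↦2.
Listing these in domain order gives 3 7 8 5 1 9 4 6 2.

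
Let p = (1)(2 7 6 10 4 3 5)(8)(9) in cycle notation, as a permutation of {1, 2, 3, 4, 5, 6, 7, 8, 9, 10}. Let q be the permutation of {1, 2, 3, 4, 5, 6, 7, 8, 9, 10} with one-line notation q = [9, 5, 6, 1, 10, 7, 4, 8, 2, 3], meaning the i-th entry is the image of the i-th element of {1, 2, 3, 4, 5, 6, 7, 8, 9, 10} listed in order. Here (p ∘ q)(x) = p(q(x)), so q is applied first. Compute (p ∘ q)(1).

First apply q: q(1) = 9, then p(9) = 9. Thus (p ∘ q)(1) = 9.

9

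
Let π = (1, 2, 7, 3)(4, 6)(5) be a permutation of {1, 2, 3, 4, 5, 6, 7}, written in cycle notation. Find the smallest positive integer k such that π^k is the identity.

The disjoint cycles have lengths 4, 2, 1.
Since disjoint cycles commute, ord(π) = lcm(4, 2) = 4.

4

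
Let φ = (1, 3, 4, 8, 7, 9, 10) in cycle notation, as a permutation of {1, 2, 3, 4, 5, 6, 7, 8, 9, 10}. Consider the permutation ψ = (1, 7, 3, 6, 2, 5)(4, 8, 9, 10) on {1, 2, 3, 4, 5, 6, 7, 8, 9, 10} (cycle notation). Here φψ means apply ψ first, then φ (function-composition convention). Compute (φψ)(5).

3

(φψ)(5) = φ(ψ(5)). ψ(5) = 1, then φ(1) = 3. So (φψ)(5) = 3.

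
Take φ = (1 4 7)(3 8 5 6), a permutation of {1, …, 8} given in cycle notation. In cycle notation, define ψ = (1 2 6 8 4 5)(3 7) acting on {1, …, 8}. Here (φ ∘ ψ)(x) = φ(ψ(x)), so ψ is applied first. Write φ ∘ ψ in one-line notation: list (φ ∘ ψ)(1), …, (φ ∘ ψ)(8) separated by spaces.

Chase each element through ψ then φ: 1 → 2 → 2; 2 → 6 → 3; 3 → 7 → 1; 4 → 5 → 6; 5 → 1 → 4; 6 → 8 → 5; 7 → 3 → 8; 8 → 4 → 7.
So φ ∘ ψ in one-line form is 2 3 1 6 4 5 8 7.

2 3 1 6 4 5 8 7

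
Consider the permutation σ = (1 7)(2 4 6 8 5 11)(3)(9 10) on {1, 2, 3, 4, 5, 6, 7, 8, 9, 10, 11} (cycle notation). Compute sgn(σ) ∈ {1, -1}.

The cycle lengths are 6, 2, 2, 1.
A cycle of length ℓ contributes ℓ−1 transpositions, so σ is a product of 5 + 1 + 1 = 7 transpositions — odd.

-1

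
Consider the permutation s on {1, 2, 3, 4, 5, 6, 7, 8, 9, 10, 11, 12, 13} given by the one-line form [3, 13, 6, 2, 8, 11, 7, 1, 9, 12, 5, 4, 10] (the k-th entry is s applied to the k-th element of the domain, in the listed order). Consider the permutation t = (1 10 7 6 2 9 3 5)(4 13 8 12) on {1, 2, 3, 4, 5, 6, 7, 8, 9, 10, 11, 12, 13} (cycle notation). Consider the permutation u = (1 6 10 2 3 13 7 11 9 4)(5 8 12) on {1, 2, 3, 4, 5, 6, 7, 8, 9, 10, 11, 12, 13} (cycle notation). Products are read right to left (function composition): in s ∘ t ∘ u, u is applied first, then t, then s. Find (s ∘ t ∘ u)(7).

(s ∘ t ∘ u)(7) = s(t(u(7))). u(7) = 11, then t(11) = 11, then s(11) = 5, so the result is 5.

5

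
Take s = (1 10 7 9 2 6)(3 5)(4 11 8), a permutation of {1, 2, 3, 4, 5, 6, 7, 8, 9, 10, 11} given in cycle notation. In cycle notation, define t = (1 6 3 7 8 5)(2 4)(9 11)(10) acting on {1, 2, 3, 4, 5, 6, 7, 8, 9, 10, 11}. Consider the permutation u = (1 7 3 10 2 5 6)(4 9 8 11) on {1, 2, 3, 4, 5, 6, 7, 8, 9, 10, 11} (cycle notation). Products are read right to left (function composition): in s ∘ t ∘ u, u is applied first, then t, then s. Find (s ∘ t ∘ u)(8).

Apply the permutations in order: u(8) = 11, then t(11) = 9, then s(9) = 2. So (s ∘ t ∘ u)(8) = 2.

2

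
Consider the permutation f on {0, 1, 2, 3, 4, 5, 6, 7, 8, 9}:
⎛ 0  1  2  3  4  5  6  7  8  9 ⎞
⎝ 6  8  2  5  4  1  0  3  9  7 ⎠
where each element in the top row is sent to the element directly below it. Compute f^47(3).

Tracing 3 → 5 → … returns to 3 after 6 steps, so 3 lies in a 6-cycle (1 8 9 7 3 5).
Since the cycle has length 6, f^47 acts on it the same as f^5 (47 mod 6 = 5).
Stepping 5 places around the cycle: 3 → 5 → 1 → 8 → 9 → 7.

7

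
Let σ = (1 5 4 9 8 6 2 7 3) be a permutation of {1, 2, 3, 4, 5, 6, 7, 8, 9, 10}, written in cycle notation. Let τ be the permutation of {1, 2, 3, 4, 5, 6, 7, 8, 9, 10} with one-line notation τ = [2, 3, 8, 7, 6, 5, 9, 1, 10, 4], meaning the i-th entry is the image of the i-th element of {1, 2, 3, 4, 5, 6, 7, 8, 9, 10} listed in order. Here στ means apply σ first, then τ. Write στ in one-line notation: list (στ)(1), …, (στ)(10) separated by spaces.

6 9 2 10 7 3 8 5 1 4

(στ)(x) = τ(σ(x)). Computing each image: τ(σ(1)) = τ(5) = 6, τ(σ(2)) = τ(7) = 9, τ(σ(3)) = τ(1) = 2, τ(σ(4)) = τ(9) = 10, τ(σ(5)) = τ(4) = 7, τ(σ(6)) = τ(2) = 3, τ(σ(7)) = τ(3) = 8, τ(σ(8)) = τ(6) = 5, τ(σ(9)) = τ(8) = 1, τ(σ(10)) = τ(10) = 4.
Hence στ = [6 9 2 10 7 3 8 5 1 4].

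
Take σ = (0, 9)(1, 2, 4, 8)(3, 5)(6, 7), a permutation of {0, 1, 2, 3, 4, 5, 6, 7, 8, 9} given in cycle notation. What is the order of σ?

4

The disjoint cycles have lengths 4, 2, 2, 2.
The order is lcm(4, 2, 2, 2) = 4.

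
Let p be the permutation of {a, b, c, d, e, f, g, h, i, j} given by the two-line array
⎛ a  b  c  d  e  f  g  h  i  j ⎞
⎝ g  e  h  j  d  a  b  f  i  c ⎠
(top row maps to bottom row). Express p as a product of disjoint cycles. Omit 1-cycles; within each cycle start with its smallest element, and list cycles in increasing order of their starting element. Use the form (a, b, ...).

(a, g, b, e, d, j, c, h, f)

Iterating p from a gives a → g → b → e → d → j → c → h → f → a; that is the 9-cycle (a, g, b, e, d, j, c, h, f).
Continuing from each remaining unvisited element yields (a, g, b, e, d, j, c, h, f).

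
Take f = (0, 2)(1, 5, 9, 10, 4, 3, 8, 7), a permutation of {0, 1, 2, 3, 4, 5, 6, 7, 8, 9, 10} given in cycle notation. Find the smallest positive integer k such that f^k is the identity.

The cycle type of f is (8, 2, 1).
The order is lcm(8, 2) = 8.

8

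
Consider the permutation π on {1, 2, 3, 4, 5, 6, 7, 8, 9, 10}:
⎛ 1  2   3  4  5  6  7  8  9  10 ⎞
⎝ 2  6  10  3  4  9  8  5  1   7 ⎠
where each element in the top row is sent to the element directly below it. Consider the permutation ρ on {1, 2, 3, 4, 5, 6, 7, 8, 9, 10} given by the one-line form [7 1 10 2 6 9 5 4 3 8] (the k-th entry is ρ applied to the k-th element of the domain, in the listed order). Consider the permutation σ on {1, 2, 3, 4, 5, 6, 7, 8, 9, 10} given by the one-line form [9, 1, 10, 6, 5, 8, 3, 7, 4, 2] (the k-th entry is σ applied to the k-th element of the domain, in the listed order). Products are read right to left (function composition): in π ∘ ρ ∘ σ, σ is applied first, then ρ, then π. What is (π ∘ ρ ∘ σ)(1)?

Chase 1: σ(1) = 9; ρ(9) = 3; π(3) = 10. Hence (π ∘ ρ ∘ σ)(1) = 10.

10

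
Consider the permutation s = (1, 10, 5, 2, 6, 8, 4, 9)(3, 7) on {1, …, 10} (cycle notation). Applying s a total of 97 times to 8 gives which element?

8 lies in the 8-cycle (1, 10, 5, 2, 6, 8, 4, 9).
Since the cycle has length 8, s^97 acts on it the same as s^1 (97 mod 8 = 1).
Stepping 1 place around the cycle: 8 → 4.

4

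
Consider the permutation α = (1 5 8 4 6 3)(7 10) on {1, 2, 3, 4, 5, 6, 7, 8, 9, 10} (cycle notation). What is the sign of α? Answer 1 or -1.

1

The cycle lengths are 6, 2, 1, 1.
A cycle is odd iff its length is even; α has 2 even-length cycles, so sgn(α) = (−1)^2 and α is even.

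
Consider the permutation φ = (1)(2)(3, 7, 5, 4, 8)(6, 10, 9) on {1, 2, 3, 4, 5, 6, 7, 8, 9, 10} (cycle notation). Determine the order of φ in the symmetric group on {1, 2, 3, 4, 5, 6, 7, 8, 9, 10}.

The cycle type of φ is (5, 3, 1, 1).
The order is lcm(5, 3) = 15.

15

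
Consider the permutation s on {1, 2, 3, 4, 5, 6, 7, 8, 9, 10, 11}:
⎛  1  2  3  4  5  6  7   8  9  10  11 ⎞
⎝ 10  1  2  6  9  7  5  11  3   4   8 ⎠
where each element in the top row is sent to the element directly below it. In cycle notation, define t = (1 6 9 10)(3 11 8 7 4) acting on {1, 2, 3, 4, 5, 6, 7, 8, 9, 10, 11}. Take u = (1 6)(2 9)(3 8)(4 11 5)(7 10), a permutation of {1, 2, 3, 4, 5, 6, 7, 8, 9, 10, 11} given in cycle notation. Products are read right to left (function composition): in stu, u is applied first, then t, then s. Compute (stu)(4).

11

Chase 4: u(4) = 11; t(11) = 8; s(8) = 11. Hence (stu)(4) = 11.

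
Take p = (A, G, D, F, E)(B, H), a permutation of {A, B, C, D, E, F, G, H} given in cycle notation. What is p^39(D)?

D lies in the 5-cycle (A, G, D, F, E).
Powers repeat with period 5 on this cycle, and 39 mod 5 = 4, so p^39(D) = p^4(D).
Stepping 4 places around the cycle: D → F → E → A → G.

G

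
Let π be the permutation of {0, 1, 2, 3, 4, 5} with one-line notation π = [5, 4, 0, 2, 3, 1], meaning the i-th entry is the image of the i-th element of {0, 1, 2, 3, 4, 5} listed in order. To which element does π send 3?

2

3 is element number 4 of the domain, and entry number 4 of the one-line form is 2, so π(3) = 2.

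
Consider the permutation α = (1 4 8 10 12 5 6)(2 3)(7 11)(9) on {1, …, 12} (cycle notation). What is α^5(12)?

8

12 lies in the 7-cycle (1 4 8 10 12 5 6).
Stepping 5 places around the cycle: 12 → 5 → 6 → 1 → 4 → 8.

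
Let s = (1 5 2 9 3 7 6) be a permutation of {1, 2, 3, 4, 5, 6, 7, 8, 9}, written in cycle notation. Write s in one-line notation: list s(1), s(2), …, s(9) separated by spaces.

5 9 7 4 2 1 6 8 3

Each element maps to the next entry in its cycle (wrapping to the front): 1↦5, 2↦9, 3↦7, 4↦4, 5↦2, 6↦1, 7↦6, 8↦8, 9↦3.
So the one-line form is 5 9 7 4 2 1 6 8 3.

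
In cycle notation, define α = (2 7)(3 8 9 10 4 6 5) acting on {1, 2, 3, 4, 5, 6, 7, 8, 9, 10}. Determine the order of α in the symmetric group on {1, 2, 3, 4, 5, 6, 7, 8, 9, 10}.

The cycle type of α is (7, 2, 1).
The order is lcm(7, 2) = 14.

14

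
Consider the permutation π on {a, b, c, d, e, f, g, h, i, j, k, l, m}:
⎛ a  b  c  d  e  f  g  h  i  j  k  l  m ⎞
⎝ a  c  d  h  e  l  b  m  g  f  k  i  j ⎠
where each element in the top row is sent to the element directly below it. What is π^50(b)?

Tracing b → c → … returns to b after 10 steps, so b lies in a 10-cycle (b, c, d, h, m, j, f, l, i, g).
Powers repeat with period 10 on this cycle, and 50 mod 10 = 0, so π^50(b) = π^0(b).
So π^50(b) = b.

b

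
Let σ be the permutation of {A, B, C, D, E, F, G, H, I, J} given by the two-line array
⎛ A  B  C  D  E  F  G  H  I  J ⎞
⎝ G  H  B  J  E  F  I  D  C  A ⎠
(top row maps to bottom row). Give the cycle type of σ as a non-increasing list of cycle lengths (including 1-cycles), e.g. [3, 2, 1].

The disjoint cycles are (A, G, I, C, B, H, D, J)(E)(F), with lengths 8, 1, 1 in non-increasing order.

[8, 1, 1]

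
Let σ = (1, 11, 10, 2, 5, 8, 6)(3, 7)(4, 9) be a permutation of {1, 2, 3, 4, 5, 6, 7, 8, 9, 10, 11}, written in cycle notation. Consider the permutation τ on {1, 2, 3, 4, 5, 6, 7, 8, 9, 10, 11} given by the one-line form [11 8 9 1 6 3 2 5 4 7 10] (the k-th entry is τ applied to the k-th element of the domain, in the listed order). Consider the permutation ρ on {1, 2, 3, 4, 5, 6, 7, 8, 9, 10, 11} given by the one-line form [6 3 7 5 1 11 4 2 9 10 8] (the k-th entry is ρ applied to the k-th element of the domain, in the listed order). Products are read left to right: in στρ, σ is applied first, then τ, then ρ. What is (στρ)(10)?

2

(στρ)(10) = ρ(τ(σ(10))). σ(10) = 2, then τ(2) = 8, then ρ(8) = 2, so the result is 2.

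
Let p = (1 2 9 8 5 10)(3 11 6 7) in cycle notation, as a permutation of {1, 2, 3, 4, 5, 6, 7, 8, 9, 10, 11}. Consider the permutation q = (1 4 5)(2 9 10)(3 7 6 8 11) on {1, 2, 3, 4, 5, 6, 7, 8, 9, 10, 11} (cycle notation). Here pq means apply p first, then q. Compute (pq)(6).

6

First apply p: p(6) = 7, then q(7) = 6. Thus (pq)(6) = 6.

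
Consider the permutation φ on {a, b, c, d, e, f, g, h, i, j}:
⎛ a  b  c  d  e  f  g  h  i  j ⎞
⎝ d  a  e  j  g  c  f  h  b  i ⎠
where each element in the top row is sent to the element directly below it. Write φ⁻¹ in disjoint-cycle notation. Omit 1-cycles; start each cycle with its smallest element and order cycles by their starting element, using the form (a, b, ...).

(a, b, i, j, d)(c, f, g, e)

The cycle decomposition of φ is (a, d, j, i, b)(c, e, g, f).
Reversing each cycle (and rotating so the smallest element leads) gives φ⁻¹ = (a, b, i, j, d)(c, f, g, e).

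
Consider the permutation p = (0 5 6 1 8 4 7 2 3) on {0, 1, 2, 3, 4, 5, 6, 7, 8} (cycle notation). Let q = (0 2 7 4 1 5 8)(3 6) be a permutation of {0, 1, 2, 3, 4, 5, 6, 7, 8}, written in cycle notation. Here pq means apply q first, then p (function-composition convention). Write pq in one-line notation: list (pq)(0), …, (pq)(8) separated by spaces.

(pq)(x) = p(q(x)). Computing each image: p(q(0)) = p(2) = 3, p(q(1)) = p(5) = 6, p(q(2)) = p(7) = 2, p(q(3)) = p(6) = 1, p(q(4)) = p(1) = 8, p(q(5)) = p(8) = 4, p(q(6)) = p(3) = 0, p(q(7)) = p(4) = 7, p(q(8)) = p(0) = 5.
Hence pq = [3 6 2 1 8 4 0 7 5].

3 6 2 1 8 4 0 7 5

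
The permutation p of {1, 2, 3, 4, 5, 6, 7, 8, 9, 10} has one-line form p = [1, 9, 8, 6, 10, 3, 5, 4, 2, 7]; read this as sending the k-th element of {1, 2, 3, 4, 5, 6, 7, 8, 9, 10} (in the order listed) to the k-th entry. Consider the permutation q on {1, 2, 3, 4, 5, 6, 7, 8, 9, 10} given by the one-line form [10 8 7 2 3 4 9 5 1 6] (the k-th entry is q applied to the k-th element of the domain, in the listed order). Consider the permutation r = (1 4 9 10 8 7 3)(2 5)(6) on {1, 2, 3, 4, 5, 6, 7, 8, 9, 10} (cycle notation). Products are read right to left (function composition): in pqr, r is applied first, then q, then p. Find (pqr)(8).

2

(pqr)(8) = p(q(r(8))). r(8) = 7, then q(7) = 9, then p(9) = 2, so the result is 2.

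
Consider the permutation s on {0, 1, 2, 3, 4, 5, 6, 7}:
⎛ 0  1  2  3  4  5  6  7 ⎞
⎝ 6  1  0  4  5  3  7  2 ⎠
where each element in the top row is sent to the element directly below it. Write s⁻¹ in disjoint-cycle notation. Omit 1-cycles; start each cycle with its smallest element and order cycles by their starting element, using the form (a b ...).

(0 2 7 6)(3 5 4)

The cycle decomposition of s is (0 6 7 2)(3 4 5).
The inverse reverses every cycle; in canonical form, s⁻¹ = (0 2 7 6)(3 5 4).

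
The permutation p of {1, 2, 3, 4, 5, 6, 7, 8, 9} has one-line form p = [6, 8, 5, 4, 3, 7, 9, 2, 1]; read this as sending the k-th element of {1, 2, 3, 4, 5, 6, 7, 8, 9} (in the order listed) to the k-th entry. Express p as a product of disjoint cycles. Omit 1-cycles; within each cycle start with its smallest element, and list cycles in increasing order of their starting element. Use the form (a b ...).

Iterating p from 1 gives 1 → 6 → 7 → 9 → 1; that is the 4-cycle (1 6 7 9).
Repeating from the next unused element and collecting all non-trivial cycles gives (1 6 7 9)(2 8)(3 5).

(1 6 7 9)(2 8)(3 5)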